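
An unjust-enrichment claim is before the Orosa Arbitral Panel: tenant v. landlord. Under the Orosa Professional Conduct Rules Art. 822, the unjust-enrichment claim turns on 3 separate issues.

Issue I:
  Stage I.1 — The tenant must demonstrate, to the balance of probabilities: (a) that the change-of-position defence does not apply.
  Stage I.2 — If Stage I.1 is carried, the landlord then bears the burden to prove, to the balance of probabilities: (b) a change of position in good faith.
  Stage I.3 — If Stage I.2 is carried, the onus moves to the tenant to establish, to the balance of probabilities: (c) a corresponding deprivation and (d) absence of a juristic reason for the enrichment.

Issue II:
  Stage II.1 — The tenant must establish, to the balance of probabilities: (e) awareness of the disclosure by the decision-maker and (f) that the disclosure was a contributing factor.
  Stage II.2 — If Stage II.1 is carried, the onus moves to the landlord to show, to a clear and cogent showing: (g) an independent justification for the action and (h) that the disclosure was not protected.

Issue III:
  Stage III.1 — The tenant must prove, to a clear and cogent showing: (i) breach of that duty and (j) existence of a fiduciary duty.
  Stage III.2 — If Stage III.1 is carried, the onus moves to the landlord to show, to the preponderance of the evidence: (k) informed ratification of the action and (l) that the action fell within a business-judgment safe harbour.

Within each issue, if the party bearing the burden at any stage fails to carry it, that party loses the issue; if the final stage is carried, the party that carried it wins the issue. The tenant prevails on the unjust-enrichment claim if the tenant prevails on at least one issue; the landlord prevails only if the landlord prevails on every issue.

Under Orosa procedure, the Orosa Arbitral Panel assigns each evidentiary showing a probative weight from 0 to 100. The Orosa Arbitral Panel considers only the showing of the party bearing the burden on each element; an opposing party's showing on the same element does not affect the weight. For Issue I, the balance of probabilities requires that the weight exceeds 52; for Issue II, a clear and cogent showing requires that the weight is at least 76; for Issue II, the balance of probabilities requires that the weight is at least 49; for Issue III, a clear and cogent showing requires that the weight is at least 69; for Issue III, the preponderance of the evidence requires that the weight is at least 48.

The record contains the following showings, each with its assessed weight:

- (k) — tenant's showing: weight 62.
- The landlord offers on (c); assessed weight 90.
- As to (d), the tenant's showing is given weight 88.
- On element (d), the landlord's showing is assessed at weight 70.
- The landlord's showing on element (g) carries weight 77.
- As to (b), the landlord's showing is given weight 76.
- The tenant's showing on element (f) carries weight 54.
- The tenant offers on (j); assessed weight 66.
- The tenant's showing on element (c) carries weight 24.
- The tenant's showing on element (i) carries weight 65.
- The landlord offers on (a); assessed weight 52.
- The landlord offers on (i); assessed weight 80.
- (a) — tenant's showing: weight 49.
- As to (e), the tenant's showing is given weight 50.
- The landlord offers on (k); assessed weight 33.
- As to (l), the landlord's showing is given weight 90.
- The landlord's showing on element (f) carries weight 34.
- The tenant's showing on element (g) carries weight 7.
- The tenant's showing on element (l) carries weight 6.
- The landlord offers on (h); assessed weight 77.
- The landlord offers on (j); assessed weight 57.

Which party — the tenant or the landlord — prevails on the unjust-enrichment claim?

— Issue I —
Stage I.1 (tenant, the balance of probabilities, weight exceeds 52): (a) 49 (landlord's 52 disregarded) ≤ 52 — fails.
  Stage I.1 not carried; the tenant fails its burden.
So the landlord prevails on this issue.
— Issue II —
At Stage II.1 the tenant must meet the balance of probabilities (weight is at least 49): on (e) the weight is 50, ≥ 49, so (e) meets the standard; on (f) the weight is 54 (the landlord's 34 is given no effect), which does reach 49, so (f) meets the standard.
  The tenant carries Stage II.1; the landlord now bears the burden.
At Stage II.2 the landlord must meet a clear and cogent showing (weight is at least 76): on (g) the weight is 77 (the tenant's 7 is given no effect), which does reach 76, so (g) meets the standard; on (h) the weight is 77, ≥ 76, so (h) meets the standard.
  The landlord carries the last stage.
Every stage carried; the landlord prevails on this issue.
— Issue III —
Stage III.1 — burden on tenant; standard: a clear and cogent showing (weight is at least 69).
    (i): 65 (landlord's 80 disregarded) < 69 [not met]
    (j): 66 (landlord's 57 disregarded) < 69 [not met]
  Stage III.1 not carried; the tenant fails its burden.
So the landlord prevails on this issue.
Per-issue: Issue I → landlord; Issue II → landlord; Issue III → landlord. The tenant must prevail on at least one issue; overall, the landlord prevails.

landlord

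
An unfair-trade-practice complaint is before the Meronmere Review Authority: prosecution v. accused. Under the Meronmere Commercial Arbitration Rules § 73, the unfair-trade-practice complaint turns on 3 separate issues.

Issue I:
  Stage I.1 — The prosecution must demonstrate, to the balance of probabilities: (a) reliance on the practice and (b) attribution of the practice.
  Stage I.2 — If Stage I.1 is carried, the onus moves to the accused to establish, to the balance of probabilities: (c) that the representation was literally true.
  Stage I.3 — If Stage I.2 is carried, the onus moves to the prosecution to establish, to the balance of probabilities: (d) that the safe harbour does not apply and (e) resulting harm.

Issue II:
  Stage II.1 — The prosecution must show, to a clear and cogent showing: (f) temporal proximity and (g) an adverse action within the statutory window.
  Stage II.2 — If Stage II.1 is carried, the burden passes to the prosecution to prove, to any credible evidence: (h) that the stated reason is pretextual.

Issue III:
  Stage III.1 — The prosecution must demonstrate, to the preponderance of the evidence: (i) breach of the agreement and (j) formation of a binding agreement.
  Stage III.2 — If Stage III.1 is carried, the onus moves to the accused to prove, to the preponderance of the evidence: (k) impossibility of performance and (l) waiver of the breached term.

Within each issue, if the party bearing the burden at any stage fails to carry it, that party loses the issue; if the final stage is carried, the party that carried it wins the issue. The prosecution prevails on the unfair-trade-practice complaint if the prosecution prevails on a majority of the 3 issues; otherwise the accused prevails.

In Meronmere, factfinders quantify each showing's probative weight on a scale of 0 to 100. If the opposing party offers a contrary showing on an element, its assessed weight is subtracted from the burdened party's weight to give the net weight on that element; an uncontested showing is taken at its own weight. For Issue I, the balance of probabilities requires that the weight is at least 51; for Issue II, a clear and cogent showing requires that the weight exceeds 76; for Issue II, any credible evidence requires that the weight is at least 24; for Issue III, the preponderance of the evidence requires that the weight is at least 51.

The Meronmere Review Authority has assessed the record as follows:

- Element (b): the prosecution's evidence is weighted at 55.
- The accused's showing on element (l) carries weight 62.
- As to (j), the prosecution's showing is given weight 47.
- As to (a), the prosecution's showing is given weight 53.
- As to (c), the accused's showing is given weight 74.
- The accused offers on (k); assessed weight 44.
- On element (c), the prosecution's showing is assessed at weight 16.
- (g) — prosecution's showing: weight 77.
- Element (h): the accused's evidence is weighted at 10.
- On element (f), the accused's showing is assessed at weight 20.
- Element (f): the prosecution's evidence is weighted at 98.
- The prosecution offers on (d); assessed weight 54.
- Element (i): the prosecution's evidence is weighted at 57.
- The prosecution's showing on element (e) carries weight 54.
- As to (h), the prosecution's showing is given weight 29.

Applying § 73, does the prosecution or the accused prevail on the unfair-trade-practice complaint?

— Issue I —
At Stage I.1 the prosecution must meet the balance of probabilities (weight is at least 51): on (a) the weight is 53, which does reach 51, so (a) meets the standard; on (b) the weight is 55, which does reach 51, so (b) meets the standard.
  All elements met. The burden passes to the accused.
At Stage I.2 the accused must meet the balance of probabilities (weight is at least 51): on (c) the weight is 74 less the opposing 16 gives net 58, ≥ 51, so (c) meets the standard.
  All elements met. The burden passes to the prosecution.
At Stage I.3 the prosecution must meet the balance of probabilities (weight is at least 51): on (d) the weight is 54, which does reach 51, so (d) meets the standard; on (e) the weight is 54, which does reach 51, so (e) meets the standard.
  The prosecution carries the last stage.
Every stage carried; the prosecution prevails on this issue.
— Issue II —
At Stage II.1 the prosecution must meet a clear and cogent showing (weight exceeds 76): on (f) the weight is 98 less the opposing 20 gives net 78, > 76, so (f) meets the standard; on (g) the weight is 77, > 76, so (g) meets the standard.
  Stage II.1 carried; the burden remains with the prosecution.
At Stage II.2 the prosecution must meet any credible evidence (weight is at least 24): on (h) the weight is 29 less the opposing 10 gives net 19, which does not reach 24, so (h) does not meet the standard.
  The prosecution does not carry Stage II.2.
The analysis ends at Stage II.2; the accused prevails on this issue.
— Issue III —
At Stage III.1 the prosecution must meet the preponderance of the evidence (weight is at least 51): on (i) the weight is 57, ≥ 51, so (i) meets the standard; on (j) the weight is 47, which does not reach 51, so (j) does not meet the standard.
  The prosecution does not carry Stage III.1.
So the accused prevails on this issue.
Per-issue: Issue I → prosecution; Issue II → accused; Issue III → accused. The prosecution must prevail on a majority of issues; overall, the accused prevails.

accused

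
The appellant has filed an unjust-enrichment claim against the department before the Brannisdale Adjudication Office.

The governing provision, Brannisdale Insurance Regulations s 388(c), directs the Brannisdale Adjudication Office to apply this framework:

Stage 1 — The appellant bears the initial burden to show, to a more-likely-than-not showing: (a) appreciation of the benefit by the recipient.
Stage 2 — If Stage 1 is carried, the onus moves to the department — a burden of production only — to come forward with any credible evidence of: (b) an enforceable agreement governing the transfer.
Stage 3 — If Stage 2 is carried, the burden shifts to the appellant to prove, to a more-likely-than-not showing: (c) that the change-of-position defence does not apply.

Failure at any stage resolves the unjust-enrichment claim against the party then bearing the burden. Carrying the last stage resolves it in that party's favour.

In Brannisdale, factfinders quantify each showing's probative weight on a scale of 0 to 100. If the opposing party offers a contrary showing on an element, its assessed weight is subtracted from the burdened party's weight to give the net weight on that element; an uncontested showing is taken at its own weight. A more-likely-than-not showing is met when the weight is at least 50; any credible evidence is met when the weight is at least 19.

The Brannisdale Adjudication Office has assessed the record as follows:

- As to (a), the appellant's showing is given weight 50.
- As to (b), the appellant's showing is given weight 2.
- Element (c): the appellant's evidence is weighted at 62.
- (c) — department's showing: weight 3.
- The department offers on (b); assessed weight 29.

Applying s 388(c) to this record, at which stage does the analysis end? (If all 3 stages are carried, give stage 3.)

stage 3

Stage 1 (appellant, a more-likely-than-not showing, weight is at least 50): (a) 50 ≥ 50 — meets.
  The appellant carries Stage 1; the department now bears the burden.
Stage 2 (department, any credible evidence, weight is at least 19): (b) net 29−2=27 ≥ 19 — meets.
  Stage 2 is satisfied; the onus moves to the appellant.
Stage 3 (appellant, a more-likely-than-not showing, weight is at least 50): (c) net 62−3=59 ≥ 50 — meets.
  Stage 3 carried; the final stage is satisfied.
With every stage satisfied, the appellant prevails.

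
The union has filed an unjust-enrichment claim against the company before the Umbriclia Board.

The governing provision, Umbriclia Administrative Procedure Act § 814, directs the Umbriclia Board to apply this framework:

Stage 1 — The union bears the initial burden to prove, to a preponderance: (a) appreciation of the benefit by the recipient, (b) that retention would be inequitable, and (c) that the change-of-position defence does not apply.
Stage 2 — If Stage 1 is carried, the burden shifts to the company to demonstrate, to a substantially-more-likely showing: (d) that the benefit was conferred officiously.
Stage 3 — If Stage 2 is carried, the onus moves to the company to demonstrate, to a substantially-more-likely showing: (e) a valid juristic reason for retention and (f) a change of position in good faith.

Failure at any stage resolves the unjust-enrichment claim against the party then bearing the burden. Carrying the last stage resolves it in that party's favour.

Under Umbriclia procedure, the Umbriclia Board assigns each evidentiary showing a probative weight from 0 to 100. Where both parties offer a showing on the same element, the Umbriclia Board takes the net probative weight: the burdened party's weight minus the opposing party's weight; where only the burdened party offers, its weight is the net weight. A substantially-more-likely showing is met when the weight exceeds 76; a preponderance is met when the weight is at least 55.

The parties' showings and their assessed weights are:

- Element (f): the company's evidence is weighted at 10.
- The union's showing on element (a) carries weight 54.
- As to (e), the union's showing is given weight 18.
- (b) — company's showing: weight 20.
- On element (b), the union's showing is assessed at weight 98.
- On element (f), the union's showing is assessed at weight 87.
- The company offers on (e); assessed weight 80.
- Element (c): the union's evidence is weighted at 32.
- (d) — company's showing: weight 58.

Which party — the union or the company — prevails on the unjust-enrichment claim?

company

Stage 1 — burden on union; standard: a preponderance (weight is at least 55).
    (a): 54 < 55 [not met]
    (b): 98 − 20 = 78 ≥ 55 [met]
    (c): 32 < 55 [not met]
  Stage 1 not carried; the union fails its burden.
The company prevails.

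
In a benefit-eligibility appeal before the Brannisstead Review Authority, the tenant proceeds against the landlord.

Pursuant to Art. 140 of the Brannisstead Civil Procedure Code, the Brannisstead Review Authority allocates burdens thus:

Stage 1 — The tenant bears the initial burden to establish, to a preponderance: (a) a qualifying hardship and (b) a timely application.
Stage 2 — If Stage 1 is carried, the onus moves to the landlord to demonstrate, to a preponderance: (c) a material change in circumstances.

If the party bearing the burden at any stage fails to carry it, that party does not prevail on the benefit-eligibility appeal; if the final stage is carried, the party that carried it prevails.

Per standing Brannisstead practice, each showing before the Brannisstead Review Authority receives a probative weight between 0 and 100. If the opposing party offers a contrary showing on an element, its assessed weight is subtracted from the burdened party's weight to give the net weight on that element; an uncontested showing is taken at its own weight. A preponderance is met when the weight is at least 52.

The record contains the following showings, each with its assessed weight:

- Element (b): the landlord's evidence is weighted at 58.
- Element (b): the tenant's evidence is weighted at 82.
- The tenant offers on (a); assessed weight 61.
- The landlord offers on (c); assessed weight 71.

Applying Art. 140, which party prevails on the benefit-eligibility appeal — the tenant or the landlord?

Stage 1 — burden on tenant; standard: a preponderance (weight is at least 52).
    (a): 61 ≥ 52 [met]
    (b): 82 − 58 = 24 < 52 [not met]
  Not every element is met, so the tenant fails to carry Stage 1.
The analysis ends at Stage 1; the landlord prevails.

landlord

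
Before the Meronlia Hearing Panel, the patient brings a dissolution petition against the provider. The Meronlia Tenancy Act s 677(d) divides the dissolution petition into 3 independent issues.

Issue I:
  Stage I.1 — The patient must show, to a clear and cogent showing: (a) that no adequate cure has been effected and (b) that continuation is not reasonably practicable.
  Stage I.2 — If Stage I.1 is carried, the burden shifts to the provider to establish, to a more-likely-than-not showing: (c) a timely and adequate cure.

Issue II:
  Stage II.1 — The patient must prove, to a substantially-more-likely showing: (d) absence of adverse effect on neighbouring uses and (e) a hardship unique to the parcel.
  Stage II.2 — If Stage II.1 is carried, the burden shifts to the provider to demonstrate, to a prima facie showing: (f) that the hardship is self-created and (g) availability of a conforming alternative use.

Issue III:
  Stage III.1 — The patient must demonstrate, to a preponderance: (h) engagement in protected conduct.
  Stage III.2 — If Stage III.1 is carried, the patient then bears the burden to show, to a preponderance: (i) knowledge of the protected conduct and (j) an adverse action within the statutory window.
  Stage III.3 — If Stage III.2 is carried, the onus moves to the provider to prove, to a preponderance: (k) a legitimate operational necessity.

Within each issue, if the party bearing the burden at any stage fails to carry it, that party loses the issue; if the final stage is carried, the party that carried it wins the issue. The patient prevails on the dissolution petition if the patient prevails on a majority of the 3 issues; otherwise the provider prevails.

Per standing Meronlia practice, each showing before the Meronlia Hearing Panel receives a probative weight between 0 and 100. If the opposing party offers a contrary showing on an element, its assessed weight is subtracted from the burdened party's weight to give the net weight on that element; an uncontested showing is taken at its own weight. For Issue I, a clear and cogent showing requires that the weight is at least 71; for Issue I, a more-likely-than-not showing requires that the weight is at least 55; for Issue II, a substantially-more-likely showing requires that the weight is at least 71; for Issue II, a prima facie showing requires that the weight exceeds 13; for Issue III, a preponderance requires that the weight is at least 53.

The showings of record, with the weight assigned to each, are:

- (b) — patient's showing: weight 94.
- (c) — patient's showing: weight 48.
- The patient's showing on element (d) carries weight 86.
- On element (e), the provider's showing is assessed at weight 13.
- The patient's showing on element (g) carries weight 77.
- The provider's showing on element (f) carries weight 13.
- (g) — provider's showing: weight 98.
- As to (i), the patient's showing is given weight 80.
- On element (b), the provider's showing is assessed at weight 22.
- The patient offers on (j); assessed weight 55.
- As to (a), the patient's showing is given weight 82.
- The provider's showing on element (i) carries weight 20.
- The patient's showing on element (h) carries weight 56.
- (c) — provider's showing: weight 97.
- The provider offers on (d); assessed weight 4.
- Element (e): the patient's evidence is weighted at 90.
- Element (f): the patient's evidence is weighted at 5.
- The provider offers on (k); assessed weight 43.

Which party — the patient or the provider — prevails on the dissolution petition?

patient

— Issue I —
Stage I.1 (patient, a clear and cogent showing, weight is at least 71): (a) 82 ≥ 71 — meets; (b) net 94−22=72 ≥ 71 — meets.
  Stage I.1 is satisfied; the onus moves to the provider.
Stage I.2 (provider, a more-likely-than-not showing, weight is at least 55): (c) net 97−48=49 < 55 — fails.
  Stage I.2 not carried; the provider fails its burden.
The analysis ends at Stage I.2; the patient prevails on this issue.
— Issue II —
Stage II.1 (patient, a substantially-more-likely showing, weight is at least 71): (d) net 86−4=82 ≥ 71 — meets; (e) net 90−13=77 ≥ 71 — meets.
  Stage II.1 is satisfied; the onus moves to the provider.
Stage II.2 (provider, a prima facie showing, weight exceeds 13): (f) net 13−5=8 ≤ 13 — fails; (g) net 98−77=21 > 13 — meets.
  The provider does not carry Stage II.2.
The patient prevails on this issue.
— Issue III —
Stage III.1 — burden on patient; standard: a preponderance (weight is at least 53).
    (h): 56 ≥ 53 [met]
  All elements met. The patient retains the burden for Stage III.2.
Stage III.2 — burden on patient; standard: a preponderance (weight is at least 53).
    (i): 80 − 20 = 60 ≥ 53 [met]
    (j): 55 ≥ 53 [met]
  All elements met. The burden passes to the provider.
Stage III.3 — burden on provider; standard: a preponderance (weight is at least 53).
    (k): 43 < 53 [not met]
  Not every element is met, so the provider fails to carry Stage III.3.
The analysis ends at Stage III.3; the patient prevails on this issue.
Per-issue: Issue I → patient; Issue II → patient; Issue III → patient. The patient must prevail on a majority of issues; overall, the patient prevails.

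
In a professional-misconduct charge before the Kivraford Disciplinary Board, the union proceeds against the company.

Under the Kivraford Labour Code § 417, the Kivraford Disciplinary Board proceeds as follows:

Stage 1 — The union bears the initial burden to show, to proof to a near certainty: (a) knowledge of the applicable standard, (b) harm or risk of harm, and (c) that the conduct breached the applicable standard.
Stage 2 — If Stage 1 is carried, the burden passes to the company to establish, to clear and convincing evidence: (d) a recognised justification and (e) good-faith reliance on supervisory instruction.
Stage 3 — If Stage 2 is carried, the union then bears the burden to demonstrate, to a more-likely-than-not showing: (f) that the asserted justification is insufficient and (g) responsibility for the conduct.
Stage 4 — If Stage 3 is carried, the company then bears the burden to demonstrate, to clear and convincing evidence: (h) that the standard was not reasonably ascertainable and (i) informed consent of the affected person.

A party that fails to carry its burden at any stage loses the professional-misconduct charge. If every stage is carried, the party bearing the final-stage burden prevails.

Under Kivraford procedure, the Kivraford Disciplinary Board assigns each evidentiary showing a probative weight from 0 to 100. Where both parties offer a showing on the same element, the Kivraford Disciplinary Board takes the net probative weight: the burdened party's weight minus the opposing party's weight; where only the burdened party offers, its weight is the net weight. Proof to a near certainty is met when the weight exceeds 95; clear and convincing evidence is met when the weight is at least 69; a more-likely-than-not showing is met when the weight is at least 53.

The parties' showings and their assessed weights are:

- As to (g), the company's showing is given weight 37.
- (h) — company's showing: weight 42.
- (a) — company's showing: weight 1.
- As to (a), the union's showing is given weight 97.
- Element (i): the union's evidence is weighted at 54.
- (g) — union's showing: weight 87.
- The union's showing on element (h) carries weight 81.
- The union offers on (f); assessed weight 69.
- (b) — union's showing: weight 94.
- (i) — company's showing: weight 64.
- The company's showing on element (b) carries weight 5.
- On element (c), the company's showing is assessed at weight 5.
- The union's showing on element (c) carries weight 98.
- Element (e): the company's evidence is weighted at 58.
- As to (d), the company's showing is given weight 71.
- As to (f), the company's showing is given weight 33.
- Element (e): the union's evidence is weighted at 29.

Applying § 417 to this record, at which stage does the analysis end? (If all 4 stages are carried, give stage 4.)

Stage 1 — burden on union; standard: proof to a near certainty (weight exceeds 95).
    (a): 97 − 1 = 96 > 95 [met]
    (b): 94 − 5 = 89 ≤ 95 [not met]
    (c): 98 − 5 = 93 ≤ 95 [not met]
  Not every element is met, so the union fails to carry Stage 1.
So the company prevails.

stage 1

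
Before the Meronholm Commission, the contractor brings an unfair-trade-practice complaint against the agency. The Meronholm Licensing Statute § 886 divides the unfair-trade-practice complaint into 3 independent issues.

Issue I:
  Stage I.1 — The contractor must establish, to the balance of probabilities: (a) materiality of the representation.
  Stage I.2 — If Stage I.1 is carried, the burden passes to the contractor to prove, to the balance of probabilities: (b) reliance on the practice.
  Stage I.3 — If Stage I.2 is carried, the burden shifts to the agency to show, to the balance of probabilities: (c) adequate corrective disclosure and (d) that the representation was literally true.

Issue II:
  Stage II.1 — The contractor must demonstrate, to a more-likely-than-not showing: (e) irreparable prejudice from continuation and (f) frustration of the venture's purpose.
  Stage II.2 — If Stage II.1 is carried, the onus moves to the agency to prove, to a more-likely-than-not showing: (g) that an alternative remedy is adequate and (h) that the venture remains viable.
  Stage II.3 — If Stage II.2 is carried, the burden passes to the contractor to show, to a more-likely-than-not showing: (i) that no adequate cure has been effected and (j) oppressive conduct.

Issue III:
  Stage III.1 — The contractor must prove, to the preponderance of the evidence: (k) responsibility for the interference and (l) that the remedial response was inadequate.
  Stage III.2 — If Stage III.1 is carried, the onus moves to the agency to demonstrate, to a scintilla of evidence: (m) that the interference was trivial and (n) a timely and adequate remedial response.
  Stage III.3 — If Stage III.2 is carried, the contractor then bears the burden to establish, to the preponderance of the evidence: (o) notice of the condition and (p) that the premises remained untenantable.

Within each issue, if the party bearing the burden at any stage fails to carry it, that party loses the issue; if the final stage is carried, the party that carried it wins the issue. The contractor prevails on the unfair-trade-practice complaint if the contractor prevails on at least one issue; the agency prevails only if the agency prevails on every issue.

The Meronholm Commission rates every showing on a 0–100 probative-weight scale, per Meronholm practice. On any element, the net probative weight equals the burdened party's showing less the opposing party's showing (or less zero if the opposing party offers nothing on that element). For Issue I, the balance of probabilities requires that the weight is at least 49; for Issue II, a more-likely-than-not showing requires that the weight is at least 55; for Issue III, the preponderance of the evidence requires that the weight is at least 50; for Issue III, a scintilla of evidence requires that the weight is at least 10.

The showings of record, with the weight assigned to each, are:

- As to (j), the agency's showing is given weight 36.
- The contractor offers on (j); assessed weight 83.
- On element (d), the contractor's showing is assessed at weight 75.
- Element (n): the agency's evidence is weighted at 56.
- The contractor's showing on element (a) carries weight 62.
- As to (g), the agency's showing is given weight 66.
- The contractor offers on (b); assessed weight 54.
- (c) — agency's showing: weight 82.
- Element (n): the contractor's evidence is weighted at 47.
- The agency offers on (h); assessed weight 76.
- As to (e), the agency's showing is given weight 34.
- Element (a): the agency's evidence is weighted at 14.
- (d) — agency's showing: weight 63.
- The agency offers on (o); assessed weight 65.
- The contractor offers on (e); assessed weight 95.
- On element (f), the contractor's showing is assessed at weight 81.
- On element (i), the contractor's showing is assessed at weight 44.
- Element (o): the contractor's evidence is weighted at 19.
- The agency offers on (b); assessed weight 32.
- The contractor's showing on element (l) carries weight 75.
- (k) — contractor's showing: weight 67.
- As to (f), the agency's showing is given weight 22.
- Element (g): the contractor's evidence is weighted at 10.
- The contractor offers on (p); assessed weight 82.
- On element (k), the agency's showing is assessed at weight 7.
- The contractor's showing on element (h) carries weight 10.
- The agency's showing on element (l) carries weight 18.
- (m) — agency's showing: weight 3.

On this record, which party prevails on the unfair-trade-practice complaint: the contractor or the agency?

contractor

— Issue I —
Stage I.1 (contractor, the balance of probabilities, weight is at least 49): (a) net 62−14=48 < 49 — fails.
  The contractor does not carry Stage I.1.
The agency prevails on this issue.
— Issue II —
Stage II.1 — burden on contractor; standard: a more-likely-than-not showing (weight is at least 55).
    (e): 95 − 34 = 61 ≥ 55 [met]
    (f): 81 − 22 = 59 ≥ 55 [met]
  All elements met. The burden passes to the agency.
Stage II.2 — burden on agency; standard: a more-likely-than-not showing (weight is at least 55).
    (g): 66 − 10 = 56 ≥ 55 [met]
    (h): 76 − 10 = 66 ≥ 55 [met]
  Stage II.2 is satisfied; the onus moves to the contractor.
Stage II.3 — burden on contractor; standard: a more-likely-than-not showing (weight is at least 55).
    (i): 44 < 55 [not met]
    (j): 83 − 36 = 47 < 55 [not met]
  The contractor does not carry Stage II.3.
The agency prevails on this issue.
— Issue III —
Stage III.1 (contractor, the preponderance of the evidence, weight is at least 50): (k) net 67−7=60 ≥ 50 — meets; (l) net 75−18=57 ≥ 50 — meets.
  The contractor carries Stage III.1; the agency now bears the burden.
Stage III.2 (agency, a scintilla of evidence, weight is at least 10): (m) 3 < 10 — fails; (n) net 56−47=9 < 10 — fails.
  Not every element is met, so the agency fails to carry Stage III.2.
The contractor prevails on this issue.
Per-issue: Issue I → agency; Issue II → agency; Issue III → contractor. The contractor must prevail on at least one issue; overall, the contractor prevails.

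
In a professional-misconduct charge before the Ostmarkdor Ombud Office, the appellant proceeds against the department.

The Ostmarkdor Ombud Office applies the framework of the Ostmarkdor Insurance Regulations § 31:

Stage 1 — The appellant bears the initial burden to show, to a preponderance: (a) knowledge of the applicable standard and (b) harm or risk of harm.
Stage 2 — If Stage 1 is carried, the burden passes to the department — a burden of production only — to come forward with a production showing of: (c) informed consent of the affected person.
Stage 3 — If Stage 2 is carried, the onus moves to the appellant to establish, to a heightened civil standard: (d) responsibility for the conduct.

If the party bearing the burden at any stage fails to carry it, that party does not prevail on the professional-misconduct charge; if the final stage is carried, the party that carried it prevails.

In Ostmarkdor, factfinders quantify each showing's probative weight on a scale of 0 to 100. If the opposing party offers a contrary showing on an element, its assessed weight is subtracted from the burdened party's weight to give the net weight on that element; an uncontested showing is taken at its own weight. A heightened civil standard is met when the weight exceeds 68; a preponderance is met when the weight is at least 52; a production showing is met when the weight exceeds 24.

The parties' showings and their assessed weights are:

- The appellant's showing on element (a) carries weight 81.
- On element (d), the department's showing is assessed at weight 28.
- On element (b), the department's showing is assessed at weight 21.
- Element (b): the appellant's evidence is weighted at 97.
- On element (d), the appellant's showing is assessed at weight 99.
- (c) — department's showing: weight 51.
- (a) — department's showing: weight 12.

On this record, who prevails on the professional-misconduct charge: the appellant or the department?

appellant

Stage 1 (appellant, a preponderance, weight is at least 52): (a) net 81−12=69 ≥ 52 — meets; (b) net 97−21=76 ≥ 52 — meets.
  The appellant carries Stage 1; the department now bears the burden.
Stage 2 (department, a production showing, weight exceeds 24): (c) 51 > 24 — meets.
  Stage 2 carried; the burden shifts to the appellant.
Stage 3 (appellant, a heightened civil standard, weight exceeds 68): (d) net 99−28=71 > 68 — meets.
  Stage 3 carried; the final stage is satisfied.
With every stage satisfied, the appellant prevails.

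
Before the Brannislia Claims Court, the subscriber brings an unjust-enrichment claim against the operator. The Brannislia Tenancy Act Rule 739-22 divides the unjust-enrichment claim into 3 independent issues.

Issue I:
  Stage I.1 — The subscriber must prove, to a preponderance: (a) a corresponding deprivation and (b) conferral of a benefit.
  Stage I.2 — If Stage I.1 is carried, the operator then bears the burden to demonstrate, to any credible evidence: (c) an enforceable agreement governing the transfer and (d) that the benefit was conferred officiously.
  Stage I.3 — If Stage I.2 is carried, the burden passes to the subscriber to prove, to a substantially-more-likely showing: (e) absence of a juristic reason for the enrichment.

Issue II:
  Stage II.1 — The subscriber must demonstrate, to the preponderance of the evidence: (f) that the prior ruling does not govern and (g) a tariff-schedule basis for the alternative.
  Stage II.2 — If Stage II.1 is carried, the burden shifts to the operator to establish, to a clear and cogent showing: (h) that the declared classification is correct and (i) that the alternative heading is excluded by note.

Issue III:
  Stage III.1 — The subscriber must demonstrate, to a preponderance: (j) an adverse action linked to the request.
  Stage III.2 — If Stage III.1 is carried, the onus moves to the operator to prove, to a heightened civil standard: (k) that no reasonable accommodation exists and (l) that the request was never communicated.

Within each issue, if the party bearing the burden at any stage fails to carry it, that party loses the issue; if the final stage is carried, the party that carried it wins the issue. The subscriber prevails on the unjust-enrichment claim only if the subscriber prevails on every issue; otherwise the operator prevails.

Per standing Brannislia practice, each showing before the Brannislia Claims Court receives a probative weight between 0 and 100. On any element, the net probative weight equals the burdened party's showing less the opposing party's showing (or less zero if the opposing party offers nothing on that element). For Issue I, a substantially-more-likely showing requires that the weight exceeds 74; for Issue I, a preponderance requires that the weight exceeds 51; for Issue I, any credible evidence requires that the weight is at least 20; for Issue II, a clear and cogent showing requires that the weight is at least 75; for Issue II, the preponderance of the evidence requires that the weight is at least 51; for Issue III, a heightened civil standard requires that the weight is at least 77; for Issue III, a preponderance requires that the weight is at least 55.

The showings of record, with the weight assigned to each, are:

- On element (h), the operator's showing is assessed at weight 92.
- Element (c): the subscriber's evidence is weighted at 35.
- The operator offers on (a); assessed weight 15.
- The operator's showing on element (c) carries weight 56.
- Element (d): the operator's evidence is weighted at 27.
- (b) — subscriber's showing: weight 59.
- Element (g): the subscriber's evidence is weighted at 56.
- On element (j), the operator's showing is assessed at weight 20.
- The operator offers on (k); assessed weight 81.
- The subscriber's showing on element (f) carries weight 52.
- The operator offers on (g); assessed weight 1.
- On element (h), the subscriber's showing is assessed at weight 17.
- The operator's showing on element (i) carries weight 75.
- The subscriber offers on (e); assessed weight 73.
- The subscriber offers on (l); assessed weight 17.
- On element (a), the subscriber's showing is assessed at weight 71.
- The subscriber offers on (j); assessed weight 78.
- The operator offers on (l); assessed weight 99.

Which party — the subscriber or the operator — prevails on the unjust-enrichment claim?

— Issue I —
Stage I.1 (subscriber, a preponderance, weight exceeds 51): (a) net 71−15=56 > 51 — meets; (b) 59 > 51 — meets.
  Stage I.1 carried; the burden shifts to the operator.
Stage I.2 (operator, any credible evidence, weight is at least 20): (c) net 56−35=21 ≥ 20 — meets; (d) 27 ≥ 20 — meets.
  Stage I.2 is satisfied; the onus moves to the subscriber.
Stage I.3 (subscriber, a substantially-more-likely showing, weight exceeds 74): (e) 73 ≤ 74 — fails.
  Not every element is met, so the subscriber fails to carry Stage I.3.
So the operator prevails on this issue.
— Issue II —
At Stage II.1 the subscriber must meet the preponderance of the evidence (weight is at least 51): on (f) the weight is 52, ≥ 51, so (f) meets the standard; on (g) the weight is 56 less the opposing 1 gives net 55, ≥ 51, so (g) meets the standard.
  Stage II.1 carried; the burden shifts to the operator.
At Stage II.2 the operator must meet a clear and cogent showing (weight is at least 75): on (h) the weight is 92 less the opposing 17 gives net 75, ≥ 75, so (h) meets the standard; on (i) the weight is 75, which does reach 75, so (i) meets the standard.
  The operator carries the last stage.
With every stage satisfied, the operator prevails on this issue.
— Issue III —
At Stage III.1 the subscriber must meet a preponderance (weight is at least 55): on (j) the weight is 78 less the opposing 20 gives net 58, which does reach 55, so (j) meets the standard.
  Stage III.1 carried; the burden shifts to the operator.
At Stage III.2 the operator must meet a heightened civil standard (weight is at least 77): on (k) the weight is 81, ≥ 77, so (k) meets the standard; on (l) the weight is 99 less the opposing 17 gives net 82, ≥ 77, so (l) meets the standard.
  All elements met at the final stage.
All stages carried — the operator prevails on this issue.
Per-issue: Issue I → operator; Issue II → operator; Issue III → operator. The subscriber must prevail on every issue; overall, the operator prevails.

operator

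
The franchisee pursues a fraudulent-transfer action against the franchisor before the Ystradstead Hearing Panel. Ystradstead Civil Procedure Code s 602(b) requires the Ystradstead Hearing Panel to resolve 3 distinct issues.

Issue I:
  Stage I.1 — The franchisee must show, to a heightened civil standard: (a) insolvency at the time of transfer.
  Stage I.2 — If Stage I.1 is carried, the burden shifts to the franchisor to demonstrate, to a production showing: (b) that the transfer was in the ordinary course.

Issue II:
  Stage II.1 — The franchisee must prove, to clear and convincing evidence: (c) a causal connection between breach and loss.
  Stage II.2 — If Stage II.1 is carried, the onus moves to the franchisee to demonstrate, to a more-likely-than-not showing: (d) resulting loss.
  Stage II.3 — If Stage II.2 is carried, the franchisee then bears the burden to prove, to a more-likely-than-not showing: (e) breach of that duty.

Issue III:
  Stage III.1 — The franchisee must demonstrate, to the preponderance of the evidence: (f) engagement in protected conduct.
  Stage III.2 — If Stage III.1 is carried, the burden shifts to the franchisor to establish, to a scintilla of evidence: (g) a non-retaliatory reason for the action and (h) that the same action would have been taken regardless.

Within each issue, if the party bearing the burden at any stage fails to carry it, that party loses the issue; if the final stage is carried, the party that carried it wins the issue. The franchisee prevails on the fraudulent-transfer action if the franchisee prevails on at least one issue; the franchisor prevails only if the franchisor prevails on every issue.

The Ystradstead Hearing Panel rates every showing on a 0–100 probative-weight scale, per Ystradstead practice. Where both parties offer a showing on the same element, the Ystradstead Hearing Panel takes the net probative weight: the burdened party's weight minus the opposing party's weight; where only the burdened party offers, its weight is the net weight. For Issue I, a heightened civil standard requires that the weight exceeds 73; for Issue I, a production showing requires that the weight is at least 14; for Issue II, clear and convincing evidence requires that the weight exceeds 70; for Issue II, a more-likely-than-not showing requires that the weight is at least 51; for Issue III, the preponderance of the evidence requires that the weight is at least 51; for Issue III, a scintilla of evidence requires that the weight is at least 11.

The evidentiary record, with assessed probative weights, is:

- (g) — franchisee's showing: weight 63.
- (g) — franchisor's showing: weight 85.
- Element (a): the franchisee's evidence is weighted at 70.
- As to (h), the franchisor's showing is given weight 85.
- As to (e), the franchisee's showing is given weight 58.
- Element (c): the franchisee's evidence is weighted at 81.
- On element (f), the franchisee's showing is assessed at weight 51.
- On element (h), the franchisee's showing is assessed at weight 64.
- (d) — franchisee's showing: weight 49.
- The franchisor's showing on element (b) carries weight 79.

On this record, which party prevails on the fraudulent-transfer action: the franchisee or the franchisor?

— Issue I —
At Stage I.1 the franchisee must meet a heightened civil standard (weight exceeds 73): on (a) the weight is 70, ≤ 73, so (a) does not meet the standard.
  Not every element is met, so the franchisee fails to carry Stage I.1.
The analysis ends at Stage I.1; the franchisor prevails on this issue.
— Issue II —
Stage II.1 (franchisee, clear and convincing evidence, weight exceeds 70): (c) 81 > 70 — meets.
  Stage II.1 is satisfied; the franchisee continues to bear the burden.
Stage II.2 (franchisee, a more-likely-than-not showing, weight is at least 51): (d) 49 < 51 — fails.
  The franchisee does not carry Stage II.2.
So the franchisor prevails on this issue.
— Issue III —
At Stage III.1 the franchisee must meet the preponderance of the evidence (weight is at least 51): on (f) the weight is 51, ≥ 51, so (f) meets the standard.
  Stage III.1 is satisfied; the onus moves to the franchisor.
At Stage III.2 the franchisor must meet a scintilla of evidence (weight is at least 11): on (g) the weight is 85 less the opposing 63 gives net 22, which does reach 11, so (g) meets the standard; on (h) the weight is 85 less the opposing 64 gives net 21, ≥ 11, so (h) meets the standard.
  All elements met at the final stage.
With every stage satisfied, the franchisor prevails on this issue.
Per-issue: Issue I → franchisor; Issue II → franchisor; Issue III → franchisor. The franchisee must prevail on at least one issue; overall, the franchisor prevails.

franchisor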